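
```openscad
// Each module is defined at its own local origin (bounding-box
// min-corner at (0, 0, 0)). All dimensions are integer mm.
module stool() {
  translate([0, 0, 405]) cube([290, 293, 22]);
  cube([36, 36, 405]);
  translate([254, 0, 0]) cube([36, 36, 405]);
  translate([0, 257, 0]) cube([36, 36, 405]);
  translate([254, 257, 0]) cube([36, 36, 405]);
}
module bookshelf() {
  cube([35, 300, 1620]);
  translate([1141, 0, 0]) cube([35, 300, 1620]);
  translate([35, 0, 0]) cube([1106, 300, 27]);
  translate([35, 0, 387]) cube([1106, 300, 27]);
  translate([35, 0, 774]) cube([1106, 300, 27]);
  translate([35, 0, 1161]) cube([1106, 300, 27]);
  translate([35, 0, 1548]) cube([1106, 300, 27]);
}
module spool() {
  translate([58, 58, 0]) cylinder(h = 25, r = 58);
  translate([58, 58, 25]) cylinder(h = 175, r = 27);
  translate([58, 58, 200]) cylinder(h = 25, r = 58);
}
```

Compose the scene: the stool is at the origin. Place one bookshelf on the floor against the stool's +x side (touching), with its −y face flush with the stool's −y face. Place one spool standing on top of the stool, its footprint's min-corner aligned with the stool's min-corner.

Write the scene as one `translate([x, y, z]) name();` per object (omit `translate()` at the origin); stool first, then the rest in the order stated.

stool();
translate([290, 0, 0]) bookshelf();
translate([0, 0, 427]) spool();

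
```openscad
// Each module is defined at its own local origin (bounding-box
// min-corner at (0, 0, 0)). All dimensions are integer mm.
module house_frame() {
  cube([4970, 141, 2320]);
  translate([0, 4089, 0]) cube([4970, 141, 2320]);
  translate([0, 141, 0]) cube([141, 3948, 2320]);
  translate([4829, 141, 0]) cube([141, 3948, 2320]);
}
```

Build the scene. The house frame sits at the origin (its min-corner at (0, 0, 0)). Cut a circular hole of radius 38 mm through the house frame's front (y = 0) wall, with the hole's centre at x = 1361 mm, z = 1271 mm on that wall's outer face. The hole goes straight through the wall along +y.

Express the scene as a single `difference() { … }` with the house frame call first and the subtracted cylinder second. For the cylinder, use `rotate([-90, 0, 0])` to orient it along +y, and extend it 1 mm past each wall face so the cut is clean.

difference() {
  house_frame();
  translate([1361, -1, 1271]) rotate([-90, 0, 0]) cylinder(h = 143, r = 38);
}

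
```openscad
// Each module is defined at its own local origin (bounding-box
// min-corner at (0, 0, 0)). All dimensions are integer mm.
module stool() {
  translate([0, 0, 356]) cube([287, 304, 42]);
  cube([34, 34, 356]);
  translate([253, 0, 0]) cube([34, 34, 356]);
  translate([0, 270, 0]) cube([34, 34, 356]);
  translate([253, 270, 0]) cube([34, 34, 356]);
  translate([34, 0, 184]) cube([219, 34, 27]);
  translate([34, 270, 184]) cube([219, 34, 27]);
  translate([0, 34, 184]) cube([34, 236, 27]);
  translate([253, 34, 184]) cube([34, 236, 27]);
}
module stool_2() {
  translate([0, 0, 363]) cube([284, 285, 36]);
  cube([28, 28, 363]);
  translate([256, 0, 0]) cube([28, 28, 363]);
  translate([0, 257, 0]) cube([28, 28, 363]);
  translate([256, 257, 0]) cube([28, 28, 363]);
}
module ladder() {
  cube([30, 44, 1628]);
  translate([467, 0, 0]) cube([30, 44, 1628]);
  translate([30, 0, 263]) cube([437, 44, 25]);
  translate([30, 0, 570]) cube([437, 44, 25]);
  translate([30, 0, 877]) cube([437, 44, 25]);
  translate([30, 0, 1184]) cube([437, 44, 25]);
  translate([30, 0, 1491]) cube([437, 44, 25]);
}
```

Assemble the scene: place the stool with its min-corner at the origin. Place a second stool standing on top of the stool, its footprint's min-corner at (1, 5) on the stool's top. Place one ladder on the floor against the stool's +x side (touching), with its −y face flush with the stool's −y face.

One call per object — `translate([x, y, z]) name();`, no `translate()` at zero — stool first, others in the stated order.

stool();
translate([1, 5, 398]) stool_2();
translate([287, 0, 0]) ladder();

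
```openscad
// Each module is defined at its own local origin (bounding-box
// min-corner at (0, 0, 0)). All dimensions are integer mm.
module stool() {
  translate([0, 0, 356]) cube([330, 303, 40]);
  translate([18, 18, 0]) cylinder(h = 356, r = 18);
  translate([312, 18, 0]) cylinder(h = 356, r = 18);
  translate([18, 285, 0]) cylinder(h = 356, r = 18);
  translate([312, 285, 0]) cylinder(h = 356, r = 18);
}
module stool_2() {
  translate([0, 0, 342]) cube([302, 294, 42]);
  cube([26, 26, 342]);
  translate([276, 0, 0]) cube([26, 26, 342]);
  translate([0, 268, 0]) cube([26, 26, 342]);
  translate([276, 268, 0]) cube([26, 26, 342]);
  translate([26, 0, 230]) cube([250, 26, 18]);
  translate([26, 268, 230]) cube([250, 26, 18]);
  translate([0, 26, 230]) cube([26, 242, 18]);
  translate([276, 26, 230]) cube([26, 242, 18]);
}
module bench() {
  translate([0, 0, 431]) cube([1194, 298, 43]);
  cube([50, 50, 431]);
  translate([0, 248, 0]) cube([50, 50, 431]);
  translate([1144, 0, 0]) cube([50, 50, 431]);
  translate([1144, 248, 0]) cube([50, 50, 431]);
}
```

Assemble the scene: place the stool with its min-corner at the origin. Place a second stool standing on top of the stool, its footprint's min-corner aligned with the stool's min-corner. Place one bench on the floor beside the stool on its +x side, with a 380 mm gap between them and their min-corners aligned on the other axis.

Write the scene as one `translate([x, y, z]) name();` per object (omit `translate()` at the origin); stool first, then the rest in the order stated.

stool();
translate([0, 0, 396]) stool_2();
translate([710, 0, 0]) bench();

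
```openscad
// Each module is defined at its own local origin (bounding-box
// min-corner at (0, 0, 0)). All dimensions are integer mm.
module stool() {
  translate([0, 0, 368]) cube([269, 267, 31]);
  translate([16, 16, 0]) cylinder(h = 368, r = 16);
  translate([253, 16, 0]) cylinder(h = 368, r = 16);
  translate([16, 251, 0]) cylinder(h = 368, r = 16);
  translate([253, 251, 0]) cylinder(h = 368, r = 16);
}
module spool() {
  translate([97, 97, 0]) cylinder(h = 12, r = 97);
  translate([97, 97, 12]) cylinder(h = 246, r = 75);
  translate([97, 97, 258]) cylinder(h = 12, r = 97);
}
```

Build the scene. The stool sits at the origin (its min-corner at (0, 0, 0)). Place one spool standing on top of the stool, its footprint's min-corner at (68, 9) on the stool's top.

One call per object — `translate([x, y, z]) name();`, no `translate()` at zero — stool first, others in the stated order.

stool();
translate([68, 9, 399]) spool();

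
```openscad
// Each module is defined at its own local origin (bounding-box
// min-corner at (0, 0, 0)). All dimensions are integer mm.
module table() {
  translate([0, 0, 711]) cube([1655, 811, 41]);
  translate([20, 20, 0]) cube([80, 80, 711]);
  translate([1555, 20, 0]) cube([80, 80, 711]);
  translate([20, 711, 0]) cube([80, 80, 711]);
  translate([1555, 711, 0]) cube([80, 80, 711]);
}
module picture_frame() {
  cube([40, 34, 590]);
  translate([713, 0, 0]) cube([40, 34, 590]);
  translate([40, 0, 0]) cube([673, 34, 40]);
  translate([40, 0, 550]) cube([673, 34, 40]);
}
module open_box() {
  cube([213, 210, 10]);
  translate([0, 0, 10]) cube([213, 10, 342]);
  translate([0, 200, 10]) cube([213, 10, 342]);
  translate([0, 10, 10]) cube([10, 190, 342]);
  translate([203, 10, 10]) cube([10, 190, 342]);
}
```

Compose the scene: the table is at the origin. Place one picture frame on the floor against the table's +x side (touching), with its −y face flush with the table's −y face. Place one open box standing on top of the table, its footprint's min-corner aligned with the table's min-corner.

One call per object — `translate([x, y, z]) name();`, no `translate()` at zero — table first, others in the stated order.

table();
translate([1655, 0, 0]) picture_frame();
translate([0, 0, 752]) open_box();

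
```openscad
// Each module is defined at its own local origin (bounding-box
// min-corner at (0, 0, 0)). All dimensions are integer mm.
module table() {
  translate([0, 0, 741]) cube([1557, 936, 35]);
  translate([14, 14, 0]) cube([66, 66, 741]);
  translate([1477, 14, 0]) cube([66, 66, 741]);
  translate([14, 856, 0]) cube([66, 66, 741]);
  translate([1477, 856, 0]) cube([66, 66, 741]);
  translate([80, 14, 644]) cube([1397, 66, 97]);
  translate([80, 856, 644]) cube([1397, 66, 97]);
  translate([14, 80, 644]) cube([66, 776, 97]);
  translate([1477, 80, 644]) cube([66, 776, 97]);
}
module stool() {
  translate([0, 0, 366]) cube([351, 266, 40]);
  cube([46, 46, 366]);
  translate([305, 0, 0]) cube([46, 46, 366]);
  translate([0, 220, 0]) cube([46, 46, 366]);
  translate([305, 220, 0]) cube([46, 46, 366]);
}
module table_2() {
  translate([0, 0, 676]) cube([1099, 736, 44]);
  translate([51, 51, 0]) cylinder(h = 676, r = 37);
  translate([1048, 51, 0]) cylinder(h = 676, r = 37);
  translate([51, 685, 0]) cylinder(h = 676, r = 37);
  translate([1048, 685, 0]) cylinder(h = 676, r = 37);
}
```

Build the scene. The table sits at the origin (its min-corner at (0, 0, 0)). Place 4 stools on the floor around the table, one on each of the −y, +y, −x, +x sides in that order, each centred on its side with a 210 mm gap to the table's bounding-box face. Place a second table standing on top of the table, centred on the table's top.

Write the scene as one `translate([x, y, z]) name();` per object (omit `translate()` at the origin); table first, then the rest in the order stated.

table();
translate([603, -476, 0]) stool();
translate([603, 1146, 0]) stool();
translate([-561, 335, 0]) stool();
translate([1767, 335, 0]) stool();
translate([229, 100, 776]) table_2();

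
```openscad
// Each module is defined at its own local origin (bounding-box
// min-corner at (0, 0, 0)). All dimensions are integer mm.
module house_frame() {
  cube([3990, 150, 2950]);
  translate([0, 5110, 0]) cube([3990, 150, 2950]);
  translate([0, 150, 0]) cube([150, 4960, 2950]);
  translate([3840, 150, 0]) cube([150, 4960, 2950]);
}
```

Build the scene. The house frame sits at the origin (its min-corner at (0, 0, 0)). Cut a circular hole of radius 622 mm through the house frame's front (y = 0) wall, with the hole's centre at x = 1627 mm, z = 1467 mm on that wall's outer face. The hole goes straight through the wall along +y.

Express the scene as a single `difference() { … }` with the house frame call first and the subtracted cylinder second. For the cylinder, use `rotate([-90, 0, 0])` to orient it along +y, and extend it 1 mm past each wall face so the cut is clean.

difference() {
  house_frame();
  translate([1627, -1, 1467]) rotate([-90, 0, 0]) cylinder(h = 152, r = 622);
}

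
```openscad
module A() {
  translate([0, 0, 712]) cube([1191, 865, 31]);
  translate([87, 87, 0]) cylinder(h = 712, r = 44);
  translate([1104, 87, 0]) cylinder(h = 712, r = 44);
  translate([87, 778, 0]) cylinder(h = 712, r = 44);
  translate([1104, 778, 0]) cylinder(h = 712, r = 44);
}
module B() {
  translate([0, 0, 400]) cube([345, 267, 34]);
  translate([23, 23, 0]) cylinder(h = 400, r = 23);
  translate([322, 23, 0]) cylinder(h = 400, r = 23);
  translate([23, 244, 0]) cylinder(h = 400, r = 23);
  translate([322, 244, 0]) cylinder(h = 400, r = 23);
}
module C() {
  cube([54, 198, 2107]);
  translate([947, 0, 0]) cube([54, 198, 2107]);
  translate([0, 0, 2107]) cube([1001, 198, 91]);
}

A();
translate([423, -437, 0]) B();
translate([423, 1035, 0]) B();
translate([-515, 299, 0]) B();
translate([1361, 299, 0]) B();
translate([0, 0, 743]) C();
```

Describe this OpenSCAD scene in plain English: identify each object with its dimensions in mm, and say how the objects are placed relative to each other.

A is a table: top 1191 mm (x) × 865 mm (y), 31 mm thick, upper face at z = 743 mm, on four round legs of 88 mm diameter, each leg's bounding box inset 43 mm from the nearest pair of top edges, running from z = 0 to the bottom of the top.

B is a simple wooden stool: a rectangular seat 345 mm (x) by 267 mm (y), 34 mm thick, top face at z = 434 mm, on four round legs, each 46 mm in diameter. The legs rest on z = 0, each leg's axis is inset half a diameter from the nearest pair of seat edges (so the leg's bounding box is flush with the corner).

C is a rectangular door frame: two vertical jambs of 54×198 mm section, 2107 mm tall, with a clear opening 893 mm wide between their inner faces. A header 91 mm tall and 198 mm deep lies on top of the jambs and spans the full outside width.

Four stools sit around the table at the −y, +y, −x, +x sides. The door frame is on top of the table.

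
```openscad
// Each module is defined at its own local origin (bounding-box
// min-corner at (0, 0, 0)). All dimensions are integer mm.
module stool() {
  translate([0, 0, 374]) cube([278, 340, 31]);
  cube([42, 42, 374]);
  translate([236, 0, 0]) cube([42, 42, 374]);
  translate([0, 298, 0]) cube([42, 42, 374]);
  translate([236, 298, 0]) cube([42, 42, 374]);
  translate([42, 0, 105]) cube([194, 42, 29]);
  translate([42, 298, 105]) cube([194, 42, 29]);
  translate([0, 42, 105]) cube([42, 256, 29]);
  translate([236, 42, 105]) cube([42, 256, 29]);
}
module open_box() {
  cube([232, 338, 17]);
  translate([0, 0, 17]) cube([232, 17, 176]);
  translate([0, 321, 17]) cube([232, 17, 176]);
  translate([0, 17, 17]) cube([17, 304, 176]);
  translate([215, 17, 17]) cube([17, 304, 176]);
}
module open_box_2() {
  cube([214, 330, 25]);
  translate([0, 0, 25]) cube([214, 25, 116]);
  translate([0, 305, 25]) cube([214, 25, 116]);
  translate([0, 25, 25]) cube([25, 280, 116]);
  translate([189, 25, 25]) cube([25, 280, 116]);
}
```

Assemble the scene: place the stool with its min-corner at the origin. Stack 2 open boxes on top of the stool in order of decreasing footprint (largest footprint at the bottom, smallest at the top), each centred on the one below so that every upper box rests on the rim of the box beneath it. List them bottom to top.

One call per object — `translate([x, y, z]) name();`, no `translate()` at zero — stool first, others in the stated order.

stool();
translate([23, 1, 405]) open_box();
translate([32, 5, 598]) open_box_2();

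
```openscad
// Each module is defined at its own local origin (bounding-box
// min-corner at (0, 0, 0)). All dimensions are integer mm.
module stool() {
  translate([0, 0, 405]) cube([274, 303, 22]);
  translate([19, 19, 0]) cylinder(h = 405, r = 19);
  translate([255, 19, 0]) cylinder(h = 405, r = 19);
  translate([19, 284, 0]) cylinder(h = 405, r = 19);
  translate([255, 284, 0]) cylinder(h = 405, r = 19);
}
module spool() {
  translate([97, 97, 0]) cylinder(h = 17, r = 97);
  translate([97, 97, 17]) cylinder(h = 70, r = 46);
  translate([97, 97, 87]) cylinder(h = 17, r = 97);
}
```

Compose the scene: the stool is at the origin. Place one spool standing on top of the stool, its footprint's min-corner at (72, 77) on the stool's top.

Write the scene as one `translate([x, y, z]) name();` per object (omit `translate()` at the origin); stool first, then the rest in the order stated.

stool();
translate([72, 77, 427]) spool();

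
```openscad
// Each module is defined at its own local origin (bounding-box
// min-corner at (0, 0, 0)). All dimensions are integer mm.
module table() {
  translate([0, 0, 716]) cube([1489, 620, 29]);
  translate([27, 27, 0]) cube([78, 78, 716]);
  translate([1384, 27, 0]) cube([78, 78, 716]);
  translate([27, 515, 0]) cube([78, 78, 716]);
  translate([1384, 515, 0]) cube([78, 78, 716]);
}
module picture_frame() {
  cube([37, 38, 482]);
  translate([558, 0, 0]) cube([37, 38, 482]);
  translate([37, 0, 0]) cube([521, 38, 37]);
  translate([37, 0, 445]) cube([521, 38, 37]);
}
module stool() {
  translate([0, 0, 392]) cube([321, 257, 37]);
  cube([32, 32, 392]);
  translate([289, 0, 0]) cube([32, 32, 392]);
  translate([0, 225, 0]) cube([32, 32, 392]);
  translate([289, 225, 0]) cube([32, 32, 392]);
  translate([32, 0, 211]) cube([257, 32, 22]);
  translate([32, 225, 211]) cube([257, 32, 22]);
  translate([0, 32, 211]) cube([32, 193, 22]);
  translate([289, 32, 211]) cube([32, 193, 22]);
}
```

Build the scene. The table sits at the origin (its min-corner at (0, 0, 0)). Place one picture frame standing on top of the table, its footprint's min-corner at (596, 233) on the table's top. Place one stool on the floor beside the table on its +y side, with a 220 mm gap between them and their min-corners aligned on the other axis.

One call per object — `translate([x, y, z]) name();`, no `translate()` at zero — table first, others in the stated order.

table();
translate([596, 233, 745]) picture_frame();
translate([0, 840, 0]) stool();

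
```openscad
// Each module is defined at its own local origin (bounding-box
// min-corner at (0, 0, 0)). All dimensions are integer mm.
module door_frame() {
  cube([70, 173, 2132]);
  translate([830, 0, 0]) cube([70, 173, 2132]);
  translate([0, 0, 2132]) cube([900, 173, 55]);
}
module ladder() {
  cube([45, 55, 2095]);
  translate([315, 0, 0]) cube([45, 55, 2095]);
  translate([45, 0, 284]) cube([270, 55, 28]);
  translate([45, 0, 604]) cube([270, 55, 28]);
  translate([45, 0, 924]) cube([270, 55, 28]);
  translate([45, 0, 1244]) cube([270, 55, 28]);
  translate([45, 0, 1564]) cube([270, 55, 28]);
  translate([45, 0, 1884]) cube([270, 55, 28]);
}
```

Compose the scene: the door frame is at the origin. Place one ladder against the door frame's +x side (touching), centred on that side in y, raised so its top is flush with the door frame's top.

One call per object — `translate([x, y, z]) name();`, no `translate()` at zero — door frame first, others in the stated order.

door_frame();
translate([900, 59, 92]) ladder();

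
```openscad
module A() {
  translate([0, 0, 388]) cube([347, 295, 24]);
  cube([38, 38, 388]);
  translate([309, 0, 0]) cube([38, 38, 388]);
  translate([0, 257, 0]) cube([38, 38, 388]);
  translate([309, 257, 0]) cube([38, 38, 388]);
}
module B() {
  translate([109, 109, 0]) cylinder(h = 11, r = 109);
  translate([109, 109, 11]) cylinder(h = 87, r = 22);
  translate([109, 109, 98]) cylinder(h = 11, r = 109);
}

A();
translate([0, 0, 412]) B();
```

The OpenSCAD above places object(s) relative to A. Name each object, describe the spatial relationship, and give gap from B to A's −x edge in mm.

A is a stool. B is a spool. The spool is on top of the stool. The gap from the spool to the stool's −x edge is 0 mm.

The spool's min-x is at 0; the stool's min-x is 0; gap = 0 mm.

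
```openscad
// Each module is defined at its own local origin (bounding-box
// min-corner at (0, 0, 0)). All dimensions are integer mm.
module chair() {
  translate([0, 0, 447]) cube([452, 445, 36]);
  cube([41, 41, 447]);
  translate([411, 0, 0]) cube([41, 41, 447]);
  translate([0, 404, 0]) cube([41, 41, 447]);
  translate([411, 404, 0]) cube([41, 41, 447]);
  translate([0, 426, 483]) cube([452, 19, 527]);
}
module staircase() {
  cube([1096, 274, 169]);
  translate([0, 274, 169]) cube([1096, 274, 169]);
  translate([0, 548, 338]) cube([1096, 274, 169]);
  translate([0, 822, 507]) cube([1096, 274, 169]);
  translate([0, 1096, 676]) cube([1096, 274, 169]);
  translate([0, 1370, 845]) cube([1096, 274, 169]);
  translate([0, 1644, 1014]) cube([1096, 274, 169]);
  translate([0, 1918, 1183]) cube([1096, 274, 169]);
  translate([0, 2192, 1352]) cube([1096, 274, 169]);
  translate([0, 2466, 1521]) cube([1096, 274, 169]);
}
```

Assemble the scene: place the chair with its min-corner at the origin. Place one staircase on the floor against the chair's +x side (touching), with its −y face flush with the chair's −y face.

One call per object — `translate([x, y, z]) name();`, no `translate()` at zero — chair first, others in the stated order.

chair();
translate([452, 0, 0]) staircase();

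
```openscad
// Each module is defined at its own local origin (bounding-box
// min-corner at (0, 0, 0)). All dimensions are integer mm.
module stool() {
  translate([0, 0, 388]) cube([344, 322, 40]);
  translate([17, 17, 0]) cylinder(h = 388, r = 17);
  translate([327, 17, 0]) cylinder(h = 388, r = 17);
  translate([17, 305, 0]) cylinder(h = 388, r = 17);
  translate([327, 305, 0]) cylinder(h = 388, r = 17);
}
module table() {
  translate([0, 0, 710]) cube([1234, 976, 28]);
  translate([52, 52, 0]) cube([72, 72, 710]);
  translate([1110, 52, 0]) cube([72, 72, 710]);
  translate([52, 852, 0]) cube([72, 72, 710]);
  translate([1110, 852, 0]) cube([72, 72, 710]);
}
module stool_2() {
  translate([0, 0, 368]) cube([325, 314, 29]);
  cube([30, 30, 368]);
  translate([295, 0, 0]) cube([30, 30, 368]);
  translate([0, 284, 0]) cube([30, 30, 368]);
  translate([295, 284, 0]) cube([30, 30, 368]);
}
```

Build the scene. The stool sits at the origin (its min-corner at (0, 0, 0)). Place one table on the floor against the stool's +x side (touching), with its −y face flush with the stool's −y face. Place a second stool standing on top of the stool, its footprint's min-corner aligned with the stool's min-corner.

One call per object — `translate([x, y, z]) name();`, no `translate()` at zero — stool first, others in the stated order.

stool();
translate([344, 0, 0]) table();
translate([0, 0, 428]) stool_2();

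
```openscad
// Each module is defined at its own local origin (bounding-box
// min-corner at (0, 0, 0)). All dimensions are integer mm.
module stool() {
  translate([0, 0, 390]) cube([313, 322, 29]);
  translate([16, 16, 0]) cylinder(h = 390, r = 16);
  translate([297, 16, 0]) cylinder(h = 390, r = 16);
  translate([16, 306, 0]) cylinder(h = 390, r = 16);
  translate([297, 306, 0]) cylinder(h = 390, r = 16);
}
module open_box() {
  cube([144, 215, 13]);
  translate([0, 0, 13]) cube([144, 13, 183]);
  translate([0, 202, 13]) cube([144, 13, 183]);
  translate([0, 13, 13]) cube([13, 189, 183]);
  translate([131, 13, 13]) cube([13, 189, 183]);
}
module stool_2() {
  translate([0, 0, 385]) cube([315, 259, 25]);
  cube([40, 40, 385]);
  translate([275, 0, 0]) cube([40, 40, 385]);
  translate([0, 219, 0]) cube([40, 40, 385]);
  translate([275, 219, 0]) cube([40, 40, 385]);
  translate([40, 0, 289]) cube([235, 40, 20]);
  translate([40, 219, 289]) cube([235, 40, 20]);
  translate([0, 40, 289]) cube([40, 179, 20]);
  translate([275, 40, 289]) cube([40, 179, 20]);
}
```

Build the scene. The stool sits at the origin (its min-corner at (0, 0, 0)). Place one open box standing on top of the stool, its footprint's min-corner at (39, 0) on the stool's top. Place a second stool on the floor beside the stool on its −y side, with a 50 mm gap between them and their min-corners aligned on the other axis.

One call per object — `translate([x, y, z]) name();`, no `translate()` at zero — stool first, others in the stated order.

stool();
translate([39, 0, 419]) open_box();
translate([0, -309, 0]) stool_2();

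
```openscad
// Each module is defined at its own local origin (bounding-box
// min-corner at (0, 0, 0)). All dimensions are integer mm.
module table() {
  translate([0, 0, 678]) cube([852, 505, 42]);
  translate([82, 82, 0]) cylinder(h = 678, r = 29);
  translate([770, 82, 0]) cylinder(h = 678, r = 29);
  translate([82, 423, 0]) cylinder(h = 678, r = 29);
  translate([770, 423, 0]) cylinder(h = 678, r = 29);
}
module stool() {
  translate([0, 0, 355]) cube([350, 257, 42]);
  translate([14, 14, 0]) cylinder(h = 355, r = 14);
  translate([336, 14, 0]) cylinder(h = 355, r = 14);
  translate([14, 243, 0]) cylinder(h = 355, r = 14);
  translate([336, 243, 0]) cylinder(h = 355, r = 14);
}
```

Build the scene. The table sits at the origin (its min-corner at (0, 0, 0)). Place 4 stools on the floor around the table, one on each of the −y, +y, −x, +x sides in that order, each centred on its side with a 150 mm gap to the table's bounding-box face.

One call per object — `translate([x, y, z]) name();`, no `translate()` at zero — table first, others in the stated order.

table();
translate([251, -407, 0]) stool();
translate([251, 655, 0]) stool();
translate([-500, 124, 0]) stool();
translate([1002, 124, 0]) stool();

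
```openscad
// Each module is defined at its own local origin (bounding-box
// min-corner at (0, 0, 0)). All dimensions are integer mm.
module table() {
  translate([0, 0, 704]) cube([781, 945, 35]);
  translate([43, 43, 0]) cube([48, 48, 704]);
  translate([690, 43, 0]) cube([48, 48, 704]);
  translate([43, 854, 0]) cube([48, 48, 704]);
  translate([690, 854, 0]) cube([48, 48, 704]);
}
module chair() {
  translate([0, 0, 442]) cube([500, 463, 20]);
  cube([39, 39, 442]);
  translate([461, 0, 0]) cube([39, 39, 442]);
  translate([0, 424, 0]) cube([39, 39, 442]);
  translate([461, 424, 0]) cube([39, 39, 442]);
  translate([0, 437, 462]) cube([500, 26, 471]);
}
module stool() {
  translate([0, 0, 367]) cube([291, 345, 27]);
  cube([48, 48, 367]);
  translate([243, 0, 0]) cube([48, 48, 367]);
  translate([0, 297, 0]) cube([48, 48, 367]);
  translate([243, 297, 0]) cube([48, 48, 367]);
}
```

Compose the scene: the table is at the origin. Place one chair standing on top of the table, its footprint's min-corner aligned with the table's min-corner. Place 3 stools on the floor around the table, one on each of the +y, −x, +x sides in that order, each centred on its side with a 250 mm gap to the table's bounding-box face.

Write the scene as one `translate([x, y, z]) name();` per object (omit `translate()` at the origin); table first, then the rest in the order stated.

table();
translate([0, 0, 739]) chair();
translate([245, 1195, 0]) stool();
translate([-541, 300, 0]) stool();
translate([1031, 300, 0]) stool();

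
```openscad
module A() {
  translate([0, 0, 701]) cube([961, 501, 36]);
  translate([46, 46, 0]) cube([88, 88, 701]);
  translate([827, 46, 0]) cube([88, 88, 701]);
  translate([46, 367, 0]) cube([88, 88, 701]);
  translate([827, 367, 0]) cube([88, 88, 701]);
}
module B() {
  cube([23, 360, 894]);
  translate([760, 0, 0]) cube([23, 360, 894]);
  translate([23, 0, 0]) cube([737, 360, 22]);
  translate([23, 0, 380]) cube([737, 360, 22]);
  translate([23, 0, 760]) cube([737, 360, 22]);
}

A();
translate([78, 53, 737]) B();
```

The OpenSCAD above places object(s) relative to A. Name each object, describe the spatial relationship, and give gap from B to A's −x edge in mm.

The bookshelf's min-x is at 78; the table's min-x is 0; gap = 78 mm.

A is a table. B is a bookshelf. The bookshelf is on top of the table. The gap from the bookshelf to the table's −x edge is 78 mm.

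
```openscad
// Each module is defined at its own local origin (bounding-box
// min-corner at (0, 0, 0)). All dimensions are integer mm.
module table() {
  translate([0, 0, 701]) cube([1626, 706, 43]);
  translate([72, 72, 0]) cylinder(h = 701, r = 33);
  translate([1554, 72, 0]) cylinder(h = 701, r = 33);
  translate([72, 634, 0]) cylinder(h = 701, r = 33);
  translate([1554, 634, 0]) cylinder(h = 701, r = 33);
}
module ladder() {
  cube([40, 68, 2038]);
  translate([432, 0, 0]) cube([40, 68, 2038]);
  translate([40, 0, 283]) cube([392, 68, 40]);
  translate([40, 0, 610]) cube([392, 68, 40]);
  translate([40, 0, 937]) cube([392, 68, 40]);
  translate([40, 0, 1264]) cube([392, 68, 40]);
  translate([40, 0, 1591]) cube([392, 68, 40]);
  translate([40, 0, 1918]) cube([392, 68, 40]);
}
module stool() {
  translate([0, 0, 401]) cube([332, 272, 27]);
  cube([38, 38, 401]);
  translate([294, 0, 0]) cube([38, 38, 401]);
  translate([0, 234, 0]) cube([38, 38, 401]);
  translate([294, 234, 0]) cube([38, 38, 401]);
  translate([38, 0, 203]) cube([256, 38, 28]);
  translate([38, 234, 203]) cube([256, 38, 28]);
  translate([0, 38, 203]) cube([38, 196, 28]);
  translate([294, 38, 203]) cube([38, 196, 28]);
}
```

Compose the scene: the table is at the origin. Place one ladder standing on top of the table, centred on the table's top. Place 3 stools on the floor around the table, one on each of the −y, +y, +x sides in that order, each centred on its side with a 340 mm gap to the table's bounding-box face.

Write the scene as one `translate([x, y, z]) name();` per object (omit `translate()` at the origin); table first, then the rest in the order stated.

table();
translate([577, 319, 744]) ladder();
translate([647, -612, 0]) stool();
translate([647, 1046, 0]) stool();
translate([1966, 217, 0]) stool();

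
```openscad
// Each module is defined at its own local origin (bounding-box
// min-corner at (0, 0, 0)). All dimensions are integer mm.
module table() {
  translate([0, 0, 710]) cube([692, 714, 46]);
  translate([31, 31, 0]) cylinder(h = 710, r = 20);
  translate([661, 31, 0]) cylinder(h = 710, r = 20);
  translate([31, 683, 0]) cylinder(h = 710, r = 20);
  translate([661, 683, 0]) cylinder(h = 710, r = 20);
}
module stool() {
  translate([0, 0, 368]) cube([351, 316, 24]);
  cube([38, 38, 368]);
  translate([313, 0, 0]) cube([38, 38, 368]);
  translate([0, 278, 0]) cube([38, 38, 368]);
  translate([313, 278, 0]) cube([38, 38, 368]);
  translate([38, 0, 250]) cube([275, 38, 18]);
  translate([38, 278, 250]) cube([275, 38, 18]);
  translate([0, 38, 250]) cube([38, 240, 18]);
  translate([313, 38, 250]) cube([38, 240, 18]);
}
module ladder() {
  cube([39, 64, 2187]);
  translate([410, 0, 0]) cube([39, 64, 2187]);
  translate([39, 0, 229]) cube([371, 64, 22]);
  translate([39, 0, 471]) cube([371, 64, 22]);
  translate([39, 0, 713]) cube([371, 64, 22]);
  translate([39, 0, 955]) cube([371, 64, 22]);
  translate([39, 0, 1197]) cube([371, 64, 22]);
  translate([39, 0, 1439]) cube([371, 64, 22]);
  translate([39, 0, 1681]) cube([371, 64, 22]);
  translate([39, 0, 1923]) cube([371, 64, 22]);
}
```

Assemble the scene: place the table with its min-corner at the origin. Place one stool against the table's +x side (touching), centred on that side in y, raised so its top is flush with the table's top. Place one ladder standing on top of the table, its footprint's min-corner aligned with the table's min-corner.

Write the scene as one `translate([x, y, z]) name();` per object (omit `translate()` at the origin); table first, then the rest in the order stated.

table();
translate([692, 199, 364]) stool();
translate([0, 0, 756]) ladder();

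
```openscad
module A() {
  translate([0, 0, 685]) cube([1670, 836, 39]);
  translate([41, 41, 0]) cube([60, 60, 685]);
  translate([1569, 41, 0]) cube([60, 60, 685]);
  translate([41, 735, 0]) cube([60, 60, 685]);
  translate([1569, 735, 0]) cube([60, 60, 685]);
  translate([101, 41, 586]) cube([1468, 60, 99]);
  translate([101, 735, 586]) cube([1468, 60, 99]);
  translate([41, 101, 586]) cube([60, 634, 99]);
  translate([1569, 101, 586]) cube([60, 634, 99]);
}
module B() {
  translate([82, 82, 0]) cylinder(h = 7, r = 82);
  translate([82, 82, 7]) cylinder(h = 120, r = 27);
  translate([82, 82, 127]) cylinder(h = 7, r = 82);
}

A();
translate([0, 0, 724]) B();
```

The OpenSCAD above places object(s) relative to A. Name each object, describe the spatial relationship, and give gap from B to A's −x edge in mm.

A is a table. B is a spool. The spool is on top of the table. The gap from the spool to the table's −x edge is 0 mm.

The spool's min-x is at 0; the table's min-x is 0; gap = 0 mm.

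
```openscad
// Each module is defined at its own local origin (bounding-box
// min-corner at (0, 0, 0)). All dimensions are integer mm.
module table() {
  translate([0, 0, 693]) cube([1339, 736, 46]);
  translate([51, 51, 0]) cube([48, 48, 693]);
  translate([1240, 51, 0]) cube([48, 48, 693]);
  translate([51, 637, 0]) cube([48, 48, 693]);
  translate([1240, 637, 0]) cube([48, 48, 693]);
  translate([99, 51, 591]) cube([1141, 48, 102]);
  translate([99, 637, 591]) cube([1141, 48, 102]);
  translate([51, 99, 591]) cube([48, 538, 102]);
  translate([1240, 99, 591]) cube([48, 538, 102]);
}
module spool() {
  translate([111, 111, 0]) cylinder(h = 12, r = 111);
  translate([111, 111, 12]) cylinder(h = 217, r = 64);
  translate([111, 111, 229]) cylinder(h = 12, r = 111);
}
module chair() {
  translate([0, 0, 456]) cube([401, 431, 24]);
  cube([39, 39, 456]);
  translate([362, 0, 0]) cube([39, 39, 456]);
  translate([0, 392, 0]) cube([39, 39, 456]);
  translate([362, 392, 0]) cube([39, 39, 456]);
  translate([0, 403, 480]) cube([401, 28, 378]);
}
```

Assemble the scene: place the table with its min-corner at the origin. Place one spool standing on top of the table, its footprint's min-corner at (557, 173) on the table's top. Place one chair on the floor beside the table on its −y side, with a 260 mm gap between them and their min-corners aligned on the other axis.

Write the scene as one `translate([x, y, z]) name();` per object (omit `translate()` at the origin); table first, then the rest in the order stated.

table();
translate([557, 173, 739]) spool();
translate([0, -691, 0]) chair();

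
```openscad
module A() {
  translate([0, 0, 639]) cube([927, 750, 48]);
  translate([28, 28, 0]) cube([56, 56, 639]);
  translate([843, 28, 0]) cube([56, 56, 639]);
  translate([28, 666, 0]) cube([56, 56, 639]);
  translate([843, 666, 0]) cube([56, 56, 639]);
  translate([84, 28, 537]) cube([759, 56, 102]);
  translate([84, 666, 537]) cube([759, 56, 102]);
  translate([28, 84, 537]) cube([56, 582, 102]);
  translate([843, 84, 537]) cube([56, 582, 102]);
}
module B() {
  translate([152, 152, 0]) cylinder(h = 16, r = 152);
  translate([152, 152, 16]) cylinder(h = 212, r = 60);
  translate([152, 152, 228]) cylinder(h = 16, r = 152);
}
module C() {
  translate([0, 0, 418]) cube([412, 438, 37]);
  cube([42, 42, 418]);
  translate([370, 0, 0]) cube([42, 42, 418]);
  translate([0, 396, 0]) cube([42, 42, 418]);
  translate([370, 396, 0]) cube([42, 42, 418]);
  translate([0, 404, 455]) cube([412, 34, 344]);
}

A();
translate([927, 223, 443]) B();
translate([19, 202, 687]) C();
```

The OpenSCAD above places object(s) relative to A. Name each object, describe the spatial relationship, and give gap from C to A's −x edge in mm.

A is a table. B is a spool. C is a chair. The spool is beside the table with their tops flush at z = 687. The chair is on top of the table. The gap from the chair to the table's −x edge is 19 mm.

The chair's min-x is at 19; the table's min-x is 0; gap = 19 mm.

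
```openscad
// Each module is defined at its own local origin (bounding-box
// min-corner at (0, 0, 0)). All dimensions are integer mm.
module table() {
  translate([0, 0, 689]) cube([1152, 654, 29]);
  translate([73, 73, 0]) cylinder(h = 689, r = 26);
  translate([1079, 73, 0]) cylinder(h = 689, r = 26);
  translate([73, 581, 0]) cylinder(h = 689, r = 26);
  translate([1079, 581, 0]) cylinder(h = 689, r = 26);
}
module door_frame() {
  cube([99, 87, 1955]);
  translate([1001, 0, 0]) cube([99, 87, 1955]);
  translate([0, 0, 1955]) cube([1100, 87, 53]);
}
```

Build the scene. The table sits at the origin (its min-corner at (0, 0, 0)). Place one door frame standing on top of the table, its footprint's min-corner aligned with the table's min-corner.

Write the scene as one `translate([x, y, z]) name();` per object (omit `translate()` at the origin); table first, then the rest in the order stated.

table();
translate([0, 0, 718]) door_frame();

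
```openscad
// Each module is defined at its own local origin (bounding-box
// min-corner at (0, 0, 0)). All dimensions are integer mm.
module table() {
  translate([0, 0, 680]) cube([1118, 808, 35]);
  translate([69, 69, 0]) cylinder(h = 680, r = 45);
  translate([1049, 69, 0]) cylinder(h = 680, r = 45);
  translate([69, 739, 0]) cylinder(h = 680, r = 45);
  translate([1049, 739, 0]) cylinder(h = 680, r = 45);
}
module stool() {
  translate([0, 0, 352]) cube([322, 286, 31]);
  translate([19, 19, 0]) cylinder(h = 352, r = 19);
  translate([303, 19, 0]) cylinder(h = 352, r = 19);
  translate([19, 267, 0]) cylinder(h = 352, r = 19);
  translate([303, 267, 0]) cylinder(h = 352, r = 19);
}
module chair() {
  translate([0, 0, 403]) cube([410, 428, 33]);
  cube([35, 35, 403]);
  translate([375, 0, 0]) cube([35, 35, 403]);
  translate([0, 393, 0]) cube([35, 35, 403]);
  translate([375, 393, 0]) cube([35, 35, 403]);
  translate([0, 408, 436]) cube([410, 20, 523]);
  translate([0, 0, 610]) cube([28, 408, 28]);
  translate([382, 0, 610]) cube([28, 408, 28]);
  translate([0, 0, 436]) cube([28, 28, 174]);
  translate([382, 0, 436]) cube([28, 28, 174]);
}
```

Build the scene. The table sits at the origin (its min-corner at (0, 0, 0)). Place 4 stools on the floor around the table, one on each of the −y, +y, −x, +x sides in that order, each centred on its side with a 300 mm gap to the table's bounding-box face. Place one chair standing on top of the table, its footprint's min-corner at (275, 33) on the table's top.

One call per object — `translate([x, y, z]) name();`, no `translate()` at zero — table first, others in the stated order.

table();
translate([398, -586, 0]) stool();
translate([398, 1108, 0]) stool();
translate([-622, 261, 0]) stool();
translate([1418, 261, 0]) stool();
translate([275, 33, 715]) chair();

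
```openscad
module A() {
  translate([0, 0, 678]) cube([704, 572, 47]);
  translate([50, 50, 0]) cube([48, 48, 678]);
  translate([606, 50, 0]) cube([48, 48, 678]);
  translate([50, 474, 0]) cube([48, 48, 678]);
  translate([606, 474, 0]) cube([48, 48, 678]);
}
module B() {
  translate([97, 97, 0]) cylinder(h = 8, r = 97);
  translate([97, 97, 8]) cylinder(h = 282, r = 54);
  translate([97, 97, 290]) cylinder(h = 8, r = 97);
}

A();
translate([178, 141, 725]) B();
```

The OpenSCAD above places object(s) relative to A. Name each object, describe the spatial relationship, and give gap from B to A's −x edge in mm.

A is a table. B is a spool. The spool is on top of the table. The gap from the spool to the table's −x edge is 178 mm.

The spool's min-x is at 178; the table's min-x is 0; gap = 178 mm.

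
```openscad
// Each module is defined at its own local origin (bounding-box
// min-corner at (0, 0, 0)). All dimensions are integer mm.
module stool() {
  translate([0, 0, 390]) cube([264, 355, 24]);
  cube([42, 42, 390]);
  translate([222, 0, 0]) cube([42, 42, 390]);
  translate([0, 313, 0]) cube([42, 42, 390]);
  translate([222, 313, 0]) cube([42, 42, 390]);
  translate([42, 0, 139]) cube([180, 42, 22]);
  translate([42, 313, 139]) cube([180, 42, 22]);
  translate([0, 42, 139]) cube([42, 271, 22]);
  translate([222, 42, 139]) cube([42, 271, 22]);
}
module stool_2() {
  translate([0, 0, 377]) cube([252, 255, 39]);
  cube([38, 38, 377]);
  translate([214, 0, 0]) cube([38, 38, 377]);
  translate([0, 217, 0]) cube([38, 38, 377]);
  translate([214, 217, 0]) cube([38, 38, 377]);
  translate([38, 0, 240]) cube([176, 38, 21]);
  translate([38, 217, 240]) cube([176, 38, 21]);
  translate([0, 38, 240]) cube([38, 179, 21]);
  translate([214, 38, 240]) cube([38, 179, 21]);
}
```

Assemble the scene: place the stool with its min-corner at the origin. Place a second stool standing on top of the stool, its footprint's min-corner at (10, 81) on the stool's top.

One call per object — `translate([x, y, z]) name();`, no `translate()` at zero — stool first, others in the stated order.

stool();
translate([10, 81, 414]) stool_2();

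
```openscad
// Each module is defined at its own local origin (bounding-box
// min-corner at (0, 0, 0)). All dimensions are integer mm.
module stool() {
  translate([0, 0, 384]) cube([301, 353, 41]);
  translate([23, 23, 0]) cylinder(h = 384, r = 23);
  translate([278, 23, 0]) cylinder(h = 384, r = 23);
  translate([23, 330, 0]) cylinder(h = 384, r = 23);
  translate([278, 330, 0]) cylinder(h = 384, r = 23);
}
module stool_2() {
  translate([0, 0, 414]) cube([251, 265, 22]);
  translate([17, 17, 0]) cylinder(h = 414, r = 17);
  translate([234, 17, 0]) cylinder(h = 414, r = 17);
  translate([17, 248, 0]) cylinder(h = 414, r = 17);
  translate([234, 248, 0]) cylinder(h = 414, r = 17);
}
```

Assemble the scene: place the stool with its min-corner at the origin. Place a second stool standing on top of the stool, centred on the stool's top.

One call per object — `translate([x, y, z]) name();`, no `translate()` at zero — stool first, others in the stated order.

stool();
translate([25, 44, 425]) stool_2();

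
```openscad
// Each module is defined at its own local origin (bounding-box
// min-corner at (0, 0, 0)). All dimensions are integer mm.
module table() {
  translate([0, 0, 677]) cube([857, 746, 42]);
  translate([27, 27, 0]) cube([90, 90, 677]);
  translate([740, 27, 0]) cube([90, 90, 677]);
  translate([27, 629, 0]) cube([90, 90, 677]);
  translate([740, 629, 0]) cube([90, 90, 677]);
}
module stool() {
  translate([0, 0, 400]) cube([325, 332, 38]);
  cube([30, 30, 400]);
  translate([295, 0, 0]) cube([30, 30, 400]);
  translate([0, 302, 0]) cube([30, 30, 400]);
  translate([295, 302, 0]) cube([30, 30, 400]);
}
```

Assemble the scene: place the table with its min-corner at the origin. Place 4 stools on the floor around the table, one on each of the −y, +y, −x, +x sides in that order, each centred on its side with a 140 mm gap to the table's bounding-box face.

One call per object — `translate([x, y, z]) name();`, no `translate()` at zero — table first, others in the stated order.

table();
translate([266, -472, 0]) stool();
translate([266, 886, 0]) stool();
translate([-465, 207, 0]) stool();
translate([997, 207, 0]) stool();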